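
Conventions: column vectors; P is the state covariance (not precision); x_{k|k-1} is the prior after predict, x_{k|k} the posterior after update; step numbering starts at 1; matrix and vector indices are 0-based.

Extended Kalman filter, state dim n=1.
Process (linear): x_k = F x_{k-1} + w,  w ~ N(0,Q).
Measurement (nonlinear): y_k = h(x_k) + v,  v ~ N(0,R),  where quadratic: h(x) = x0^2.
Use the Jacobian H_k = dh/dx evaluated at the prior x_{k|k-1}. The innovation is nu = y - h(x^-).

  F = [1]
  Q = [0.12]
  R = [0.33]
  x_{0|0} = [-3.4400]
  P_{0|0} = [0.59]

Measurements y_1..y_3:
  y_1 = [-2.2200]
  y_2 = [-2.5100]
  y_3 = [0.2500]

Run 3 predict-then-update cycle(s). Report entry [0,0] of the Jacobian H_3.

step 1: x^-=[-3.4400]  P^-=[0.7100]  H_jac=[-6.8800]  S=[33.9374]  K=[-0.1439]  nu=[-14.0536]  x^+=[-1.4172]  P^+=[0.0069]
step 2: x^-=[-1.4172]  P^-=[0.1269]  H_jac=[-2.8344]  S=[1.3495]  K=[-0.2665]  nu=[-4.5184]  x^+=[-0.2129]  P^+=[0.0310]
step 3: x^-=[-0.2129]  P^-=[0.1510]  H_jac=[-0.4257]  S=[0.3574]  K=[-0.1799]  nu=[0.2047]  x^+=[-0.2497]  P^+=[0.1395]

H_jac[0,0] = -0.4257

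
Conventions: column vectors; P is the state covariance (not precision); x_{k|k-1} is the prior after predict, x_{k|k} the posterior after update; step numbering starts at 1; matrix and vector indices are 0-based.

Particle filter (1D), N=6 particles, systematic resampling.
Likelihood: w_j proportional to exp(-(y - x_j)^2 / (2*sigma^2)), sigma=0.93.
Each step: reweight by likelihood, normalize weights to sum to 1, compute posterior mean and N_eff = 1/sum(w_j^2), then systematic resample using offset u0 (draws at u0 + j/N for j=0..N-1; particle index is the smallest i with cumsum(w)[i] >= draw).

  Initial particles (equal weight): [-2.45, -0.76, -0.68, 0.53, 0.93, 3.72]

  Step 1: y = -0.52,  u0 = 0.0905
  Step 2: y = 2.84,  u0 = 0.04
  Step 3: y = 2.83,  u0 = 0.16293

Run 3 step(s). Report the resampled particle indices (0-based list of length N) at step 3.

step 1: w=[0.0401, 0.3342, 0.3405, 0.1827, 0.1025, 0.0000]  mean=-0.3917  Neff=3.6614  idx=[1, 1, 2, 2, 3, 4]
step 2: w=[0.0033, 0.0033, 0.0046, 0.0046, 0.2694, 0.7149]  mean=0.7964  Neff=1.7132  idx=[4, 4, 5, 5, 5, 5]
step 3: w=[0.0796, 0.0796, 0.2102, 0.2102, 0.2102, 0.2102]  mean=0.8663  Neff=5.2794  idx=[2, 2, 3, 4, 5, 5]

resampled_idx = [2, 2, 3, 4, 5, 5]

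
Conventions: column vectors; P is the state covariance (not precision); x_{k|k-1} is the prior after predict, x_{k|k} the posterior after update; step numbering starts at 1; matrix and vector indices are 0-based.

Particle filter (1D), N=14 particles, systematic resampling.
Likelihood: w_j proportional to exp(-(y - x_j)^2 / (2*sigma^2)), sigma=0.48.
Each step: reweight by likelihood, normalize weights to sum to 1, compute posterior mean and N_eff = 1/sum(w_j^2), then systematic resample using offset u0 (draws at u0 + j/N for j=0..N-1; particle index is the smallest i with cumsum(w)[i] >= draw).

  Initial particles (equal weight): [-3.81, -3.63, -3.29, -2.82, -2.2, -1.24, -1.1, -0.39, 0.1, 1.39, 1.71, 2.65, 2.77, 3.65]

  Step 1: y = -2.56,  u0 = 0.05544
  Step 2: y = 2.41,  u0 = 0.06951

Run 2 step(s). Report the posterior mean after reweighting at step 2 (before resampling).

post_mean = -2.2000

step 1: w=[0.0162, 0.0400, 0.1511, 0.4146, 0.3624, 0.0109, 0.0047, 0.0000, 0.0000, 0.0000, 0.0000, 0.0000, 0.0000, 0.0000]  mean=-2.6893  Neff=3.0477  idx=[1, 2, 2, 3, 3, 3, 3, 3, 4, 4, 4, 4, 4, 4]
step 2: w=[0.0000, 0.0000, 0.0000, 0.0000, 0.0000, 0.0000, 0.0000, 0.0000, 0.1667, 0.1667, 0.1667, 0.1667, 0.1667, 0.1667]  mean=-2.2000  Neff=6.0000  idx=[8, 8, 9, 9, 10, 10, 10, 11, 11, 12, 12, 13, 13, 13]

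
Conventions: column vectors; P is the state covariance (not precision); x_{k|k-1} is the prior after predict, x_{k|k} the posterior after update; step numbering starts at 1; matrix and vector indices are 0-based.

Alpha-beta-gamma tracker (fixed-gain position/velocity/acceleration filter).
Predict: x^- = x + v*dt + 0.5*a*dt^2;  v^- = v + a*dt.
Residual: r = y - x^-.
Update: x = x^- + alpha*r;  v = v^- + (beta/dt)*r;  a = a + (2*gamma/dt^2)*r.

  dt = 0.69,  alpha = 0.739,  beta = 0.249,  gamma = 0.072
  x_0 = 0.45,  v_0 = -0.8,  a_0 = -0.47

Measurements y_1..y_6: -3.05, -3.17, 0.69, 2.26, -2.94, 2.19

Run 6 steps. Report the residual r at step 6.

resid = 3.4890

step 1: x_pred=-0.2139  r=-2.8361  x^+=-2.3098  v^+=-2.1478  a^+=-1.3278
step 2: x_pred=-4.1078  r=0.9378  x^+=-3.4148  v^+=-2.7255  a^+=-1.0442
step 3: x_pred=-5.5439  r=6.2339  x^+=-0.9371  v^+=-1.1964  a^+=0.8413
step 4: x_pred=-1.5623  r=3.8223  x^+=1.2624  v^+=0.7635  a^+=1.9974
step 5: x_pred=2.2647  r=-5.2047  x^+=-1.5816  v^+=0.2635  a^+=0.4232
step 6: x_pred=-1.2990  r=3.4890  x^+=1.2794  v^+=1.8146  a^+=1.4785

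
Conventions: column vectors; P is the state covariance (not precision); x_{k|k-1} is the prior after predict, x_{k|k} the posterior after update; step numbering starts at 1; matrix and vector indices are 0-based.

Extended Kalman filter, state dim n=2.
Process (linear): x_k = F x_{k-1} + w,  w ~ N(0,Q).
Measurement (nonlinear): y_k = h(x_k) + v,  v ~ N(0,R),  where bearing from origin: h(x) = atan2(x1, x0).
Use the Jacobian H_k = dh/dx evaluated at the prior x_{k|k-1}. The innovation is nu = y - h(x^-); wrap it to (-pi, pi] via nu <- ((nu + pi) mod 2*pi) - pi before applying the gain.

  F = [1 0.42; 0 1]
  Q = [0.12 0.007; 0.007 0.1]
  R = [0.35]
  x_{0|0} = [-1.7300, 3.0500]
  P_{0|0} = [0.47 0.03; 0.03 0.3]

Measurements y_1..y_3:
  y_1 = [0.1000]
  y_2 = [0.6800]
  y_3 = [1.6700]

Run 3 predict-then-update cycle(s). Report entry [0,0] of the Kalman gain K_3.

step 1: x^-=[-0.4490, 3.0500]  P^-=[0.6681 0.1630; 0.1630 0.4000]  H_jac=[-0.3209 -0.0472]  S=[0.4246]  K=[-0.5231; -0.1677]  nu=[-1.6170]  x^+=[0.3968, 3.3211]  P^+=[0.5519 0.1258; 0.1258 0.3881]
step 2: x^-=[1.7916, 3.3211]  P^-=[0.8460 0.2957; 0.2957 0.4881]  H_jac=[-0.2332 0.1258]  S=[0.3864]  K=[-0.4144; -0.0196]  nu=[-0.3961]  x^+=[1.9558, 3.3289]  P^+=[0.7797 0.2926; 0.2926 0.4879]
step 3: x^-=[3.3539, 3.3289]  P^-=[1.2315 0.5045; 0.5045 0.5879]  H_jac=[-0.1491 0.1502]  S=[0.3680]  K=[-0.2929; 0.0356]  nu=[0.8883]  x^+=[3.0937, 3.3605]  P^+=[1.2000 0.5084; 0.5084 0.5874]

K[0,0] = -0.2929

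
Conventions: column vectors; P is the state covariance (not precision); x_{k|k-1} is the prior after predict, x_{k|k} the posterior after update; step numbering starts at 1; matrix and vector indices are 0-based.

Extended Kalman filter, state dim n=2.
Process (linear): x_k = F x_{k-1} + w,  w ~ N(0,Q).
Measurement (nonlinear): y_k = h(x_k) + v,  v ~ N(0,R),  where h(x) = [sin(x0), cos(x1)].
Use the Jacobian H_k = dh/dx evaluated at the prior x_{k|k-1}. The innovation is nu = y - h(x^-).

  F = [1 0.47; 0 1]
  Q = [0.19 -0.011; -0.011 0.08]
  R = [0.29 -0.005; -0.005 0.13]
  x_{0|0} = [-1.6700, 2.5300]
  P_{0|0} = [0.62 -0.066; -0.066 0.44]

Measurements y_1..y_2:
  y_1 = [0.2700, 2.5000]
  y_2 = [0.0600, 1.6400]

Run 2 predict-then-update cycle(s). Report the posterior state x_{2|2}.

x_post = [-0.0122, -0.0027]

step 1: x^-=[-0.4809, 2.5300]  P^-=[0.8452 0.1298; 0.1298 0.5200]  H_jac=[0.8866 0.0000; 0.0000 -0.5742]  S=[0.9543 -0.0711; -0.0711 0.3014]  K=[0.7805 -0.0632; 0.0477 -0.9793]  nu=[0.7326, 3.3187]  x^+=[-0.1190, -0.6850]  P^+=[0.2556 0.0211; 0.0211 0.2221]
step 2: x^-=[-0.4409, -0.6850]  P^-=[0.5146 0.1145; 0.1145 0.3021]  H_jac=[0.9044 0.0000; 0.0000 0.6327]  S=[0.7108 0.0605; 0.0605 0.2509]  K=[0.6433 0.1336; 0.0825 0.7419]  nu=[0.4868, 0.8656]  x^+=[-0.0122, -0.0027]  P^+=[0.2055 0.0224; 0.0224 0.1518]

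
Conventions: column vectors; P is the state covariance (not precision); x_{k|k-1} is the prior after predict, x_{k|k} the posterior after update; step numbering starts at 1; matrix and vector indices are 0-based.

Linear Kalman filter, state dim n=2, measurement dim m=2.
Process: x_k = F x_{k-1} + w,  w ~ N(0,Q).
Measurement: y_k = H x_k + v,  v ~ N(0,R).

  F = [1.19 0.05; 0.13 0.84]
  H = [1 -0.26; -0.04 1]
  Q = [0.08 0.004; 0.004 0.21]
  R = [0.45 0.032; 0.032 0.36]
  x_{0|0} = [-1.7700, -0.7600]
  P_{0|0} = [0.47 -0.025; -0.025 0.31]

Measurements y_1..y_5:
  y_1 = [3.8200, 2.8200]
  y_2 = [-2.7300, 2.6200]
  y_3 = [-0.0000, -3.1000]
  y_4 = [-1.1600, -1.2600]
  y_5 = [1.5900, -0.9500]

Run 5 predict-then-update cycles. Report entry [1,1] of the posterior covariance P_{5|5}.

P_post[1,1] = 0.1814

step 1: x^-=[-2.1443, -0.8685]  P^-=[0.7434 0.0646; 0.0646 0.4312]  S=[1.1889 -0.0446; -0.0446 0.7872]  K=[0.6141 0.0791; -0.0196 0.5434]  nu=[5.7385, 3.6027]  x^+=[1.6644, 0.9766]  P^+=[0.2944 0.0599; 0.0599 0.1974]
step 2: x^-=[2.0295, 1.0367]  P^-=[0.5046 0.1181; 0.1181 0.3673]  S=[0.9180 0.0356; 0.0356 0.7187]  K=[0.5119 0.1109; 0.0050 0.5043]  nu=[-4.4899, 1.6644]  x^+=[-0.0844, 1.8535]  P^+=[0.2511 0.0663; 0.0663 0.1844]
step 3: x^-=[-0.0078, 1.5460]  P^-=[0.4440 0.1173; 0.1173 0.3588]  S=[0.8572 0.0395; 0.0395 0.7101]  K=[0.4771 0.1137; 0.0051 0.4984]  nu=[0.4097, -4.6463]  x^+=[-0.3405, -0.7676]  P^+=[0.2354 0.0656; 0.0656 0.1822]
step 4: x^-=[-0.4435, -0.6890]  P^-=[0.4216 0.1141; 0.1141 0.3569]  S=[0.8364 0.0376; 0.0376 0.7084]  K=[0.4635 0.1126; 0.0031 0.4972]  nu=[-0.8956, -0.5887]  x^+=[-0.9250, -0.9845]  P^+=[0.2290 0.0645; 0.0645 0.1817]
step 5: x^-=[-1.1499, -0.9472]  P^-=[0.4124 0.1120; 0.1120 0.3561]  S=[0.8282 0.0361; 0.0361 0.7078]  K=[0.4579 0.1116; 0.0018 0.4967]  nu=[2.4937, -0.0488]  x^+=[-0.0135, -0.9670]  P^+=[0.2262 0.0639; 0.0639 0.1814]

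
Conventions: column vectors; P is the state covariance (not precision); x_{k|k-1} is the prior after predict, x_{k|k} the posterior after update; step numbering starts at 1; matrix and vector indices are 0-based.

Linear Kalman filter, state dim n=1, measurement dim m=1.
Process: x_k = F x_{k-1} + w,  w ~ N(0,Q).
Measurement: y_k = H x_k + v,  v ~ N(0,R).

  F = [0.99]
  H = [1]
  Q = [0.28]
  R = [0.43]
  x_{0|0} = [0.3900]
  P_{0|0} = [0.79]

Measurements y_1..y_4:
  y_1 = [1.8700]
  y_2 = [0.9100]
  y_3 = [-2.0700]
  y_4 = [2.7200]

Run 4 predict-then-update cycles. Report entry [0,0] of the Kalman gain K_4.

K[0,0] = 0.5431

step 1: x^-=[0.3861]  P^-=[1.0543]  S=[1.4843]  K=[0.7103]  nu=[1.4839]  x^+=[1.4401]  P^+=[0.3054]
step 2: x^-=[1.4257]  P^-=[0.5793]  S=[1.0093]  K=[0.5740]  nu=[-0.5157]  x^+=[1.1297]  P^+=[0.2468]
step 3: x^-=[1.1184]  P^-=[0.5219]  S=[0.9519]  K=[0.5483]  nu=[-3.1884]  x^+=[-0.6297]  P^+=[0.2358]
step 4: x^-=[-0.6234]  P^-=[0.5111]  S=[0.9411]  K=[0.5431]  nu=[3.3434]  x^+=[1.1923]  P^+=[0.2335]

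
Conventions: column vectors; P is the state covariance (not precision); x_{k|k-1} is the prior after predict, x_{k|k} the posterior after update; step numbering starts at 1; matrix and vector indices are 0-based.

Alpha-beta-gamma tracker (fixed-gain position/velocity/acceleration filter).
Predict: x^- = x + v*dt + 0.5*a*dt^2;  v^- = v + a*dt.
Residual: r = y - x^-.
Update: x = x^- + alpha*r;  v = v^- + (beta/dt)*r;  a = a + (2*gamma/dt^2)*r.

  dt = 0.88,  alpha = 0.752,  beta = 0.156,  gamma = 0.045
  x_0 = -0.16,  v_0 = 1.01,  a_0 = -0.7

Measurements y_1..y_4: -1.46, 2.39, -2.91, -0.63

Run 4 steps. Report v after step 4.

step 1: x_pred=0.4578  r=-1.9178  x^+=-0.9844  v^+=0.0540  a^+=-0.9229
step 2: x_pred=-1.2942  r=3.6842  x^+=1.4763  v^+=-0.1050  a^+=-0.4947
step 3: x_pred=1.1924  r=-4.1024  x^+=-1.8926  v^+=-1.2676  a^+=-0.9715
step 4: x_pred=-3.3842  r=2.7542  x^+=-1.3131  v^+=-1.6342  a^+=-0.6514

v_post = -1.6342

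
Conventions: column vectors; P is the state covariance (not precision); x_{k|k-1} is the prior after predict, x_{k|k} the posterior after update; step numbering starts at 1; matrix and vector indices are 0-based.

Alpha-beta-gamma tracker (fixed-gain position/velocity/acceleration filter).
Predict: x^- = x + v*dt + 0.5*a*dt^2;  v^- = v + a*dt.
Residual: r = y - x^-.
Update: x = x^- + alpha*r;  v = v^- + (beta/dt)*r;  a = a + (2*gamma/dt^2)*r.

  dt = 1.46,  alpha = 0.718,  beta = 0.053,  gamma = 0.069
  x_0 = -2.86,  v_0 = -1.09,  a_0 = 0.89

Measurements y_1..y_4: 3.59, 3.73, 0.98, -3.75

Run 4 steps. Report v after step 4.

step 1: x_pred=-3.5028  r=7.0928  x^+=1.5898  v^+=0.4669  a^+=1.3492
step 2: x_pred=3.7094  r=0.0206  x^+=3.7242  v^+=2.4374  a^+=1.3505
step 3: x_pred=8.7223  r=-7.7423  x^+=3.1633  v^+=4.1282  a^+=0.8493
step 4: x_pred=10.0956  r=-13.8456  x^+=0.1545  v^+=4.8655  a^+=-0.0471

v_post = 4.8655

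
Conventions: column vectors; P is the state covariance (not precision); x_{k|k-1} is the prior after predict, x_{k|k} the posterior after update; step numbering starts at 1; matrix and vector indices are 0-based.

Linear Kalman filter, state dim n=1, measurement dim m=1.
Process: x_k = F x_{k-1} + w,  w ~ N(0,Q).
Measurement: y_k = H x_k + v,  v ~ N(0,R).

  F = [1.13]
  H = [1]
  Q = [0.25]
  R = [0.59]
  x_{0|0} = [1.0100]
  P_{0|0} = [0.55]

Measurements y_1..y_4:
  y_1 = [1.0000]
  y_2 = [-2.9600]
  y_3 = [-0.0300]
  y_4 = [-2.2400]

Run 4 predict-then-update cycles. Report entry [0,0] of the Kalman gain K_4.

K[0,0] = 0.5236

step 1: x^-=[1.1413]  P^-=[0.9523]  S=[1.5423]  K=[0.6175]  nu=[-0.1413]  x^+=[1.0541]  P^+=[0.3643]
step 2: x^-=[1.1911]  P^-=[0.7152]  S=[1.3052]  K=[0.5480]  nu=[-4.1511]  x^+=[-1.0835]  P^+=[0.3233]
step 3: x^-=[-1.2244]  P^-=[0.6628]  S=[1.2528]  K=[0.5291]  nu=[1.1944]  x^+=[-0.5925]  P^+=[0.3121]
step 4: x^-=[-0.6695]  P^-=[0.6486]  S=[1.2386]  K=[0.5236]  nu=[-1.5705]  x^+=[-1.4919]  P^+=[0.3090]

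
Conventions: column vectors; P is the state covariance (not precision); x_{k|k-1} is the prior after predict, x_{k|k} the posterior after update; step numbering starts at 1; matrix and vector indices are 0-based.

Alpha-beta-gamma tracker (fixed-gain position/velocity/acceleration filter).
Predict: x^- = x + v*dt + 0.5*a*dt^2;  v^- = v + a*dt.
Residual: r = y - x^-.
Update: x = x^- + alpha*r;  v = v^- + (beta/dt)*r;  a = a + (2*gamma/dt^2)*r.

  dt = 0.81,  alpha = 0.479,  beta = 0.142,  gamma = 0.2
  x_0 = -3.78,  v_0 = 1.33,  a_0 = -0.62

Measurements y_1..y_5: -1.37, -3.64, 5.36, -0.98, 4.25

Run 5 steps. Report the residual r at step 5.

resid = 0.1418

step 1: x_pred=-2.9061  r=1.5361  x^+=-2.1703  v^+=1.0971  a^+=0.3165
step 2: x_pred=-1.1778  r=-2.4622  x^+=-2.3572  v^+=0.9218  a^+=-1.1846
step 3: x_pred=-1.9991  r=7.3591  x^+=1.5259  v^+=1.2524  a^+=3.3020
step 4: x_pred=3.6236  r=-4.6036  x^+=1.4185  v^+=3.1200  a^+=0.4954
step 5: x_pred=4.1082  r=0.1418  x^+=4.1761  v^+=3.5461  a^+=0.5819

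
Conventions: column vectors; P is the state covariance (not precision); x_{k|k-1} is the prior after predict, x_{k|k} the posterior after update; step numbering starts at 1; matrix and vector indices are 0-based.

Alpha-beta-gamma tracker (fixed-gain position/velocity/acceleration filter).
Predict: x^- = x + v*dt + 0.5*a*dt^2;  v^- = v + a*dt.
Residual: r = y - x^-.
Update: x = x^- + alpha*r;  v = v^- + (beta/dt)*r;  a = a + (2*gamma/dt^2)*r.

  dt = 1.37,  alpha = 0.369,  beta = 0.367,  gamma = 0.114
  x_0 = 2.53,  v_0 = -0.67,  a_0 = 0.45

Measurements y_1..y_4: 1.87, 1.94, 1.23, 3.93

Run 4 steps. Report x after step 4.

step 1: x_pred=2.0344  r=-0.1644  x^+=1.9737  v^+=-0.0975  a^+=0.4300
step 2: x_pred=2.2437  r=-0.3037  x^+=2.1316  v^+=0.4103  a^+=0.3931
step 3: x_pred=3.0626  r=-1.8326  x^+=2.3864  v^+=0.4579  a^+=0.1705
step 4: x_pred=3.1738  r=0.7562  x^+=3.4528  v^+=0.8941  a^+=0.2624

x_post = 3.4528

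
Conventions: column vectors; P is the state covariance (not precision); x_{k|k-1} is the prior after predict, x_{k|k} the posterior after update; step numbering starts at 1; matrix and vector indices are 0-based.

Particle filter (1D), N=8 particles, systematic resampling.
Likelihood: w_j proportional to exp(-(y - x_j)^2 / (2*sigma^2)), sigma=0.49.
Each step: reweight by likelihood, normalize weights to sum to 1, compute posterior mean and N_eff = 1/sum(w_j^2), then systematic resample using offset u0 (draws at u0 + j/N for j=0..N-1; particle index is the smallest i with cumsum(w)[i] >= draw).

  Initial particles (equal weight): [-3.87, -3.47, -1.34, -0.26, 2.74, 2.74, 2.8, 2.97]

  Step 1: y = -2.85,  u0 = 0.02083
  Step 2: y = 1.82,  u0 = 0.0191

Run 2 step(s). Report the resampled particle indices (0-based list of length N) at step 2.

resampled_idx = [2, 2, 3, 4, 5, 5, 6, 7]

step 1: w=[0.2002, 0.7847, 0.0151, 0.0000, 0.0000, 0.0000, 0.0000, 0.0000]  mean=-3.5178  Neff=1.5243  idx=[0, 0, 1, 1, 1, 1, 1, 1]
step 2: w=[0.0000, 0.0000, 0.1667, 0.1667, 0.1667, 0.1667, 0.1667, 0.1667]  mean=-3.4700  Neff=6.0004  idx=[2, 2, 3, 4, 5, 5, 6, 7]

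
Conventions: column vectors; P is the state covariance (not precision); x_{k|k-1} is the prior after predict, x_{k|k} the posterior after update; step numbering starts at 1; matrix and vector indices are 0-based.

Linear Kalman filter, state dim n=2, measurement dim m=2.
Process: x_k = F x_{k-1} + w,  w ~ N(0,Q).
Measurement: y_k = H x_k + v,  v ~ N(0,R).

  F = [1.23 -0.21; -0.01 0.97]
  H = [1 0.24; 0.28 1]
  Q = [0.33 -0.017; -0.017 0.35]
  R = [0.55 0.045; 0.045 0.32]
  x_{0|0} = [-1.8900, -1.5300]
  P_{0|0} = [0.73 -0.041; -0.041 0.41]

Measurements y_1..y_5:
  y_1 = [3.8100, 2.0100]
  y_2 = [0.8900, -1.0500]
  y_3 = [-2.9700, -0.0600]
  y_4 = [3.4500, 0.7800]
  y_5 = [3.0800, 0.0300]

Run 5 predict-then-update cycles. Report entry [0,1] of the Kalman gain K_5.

step 1: x^-=[-2.0034, -1.4652]  P^-=[1.4737 -0.1585; -0.1585 0.7366]  S=[1.9900 0.4653; 0.4653 1.0834]  K=[0.7410 -0.0836; -0.1558 0.7059]  nu=[6.1650, 4.0362]  x^+=[2.2271, 0.4231]  P^+=[0.4312 -0.1141; -0.1141 0.2508]
step 2: x^-=[2.6505, 0.3881]  P^-=[1.0523 -0.2098; -0.2098 0.5883]  S=[1.5355 0.2569; 0.2569 0.8733]  K=[0.6692 -0.0997; -0.1537 0.6516]  nu=[-1.8537, -2.1803]  x^+=[1.6275, -0.7476]  P^+=[0.3902 -0.1111; -0.1111 0.2327]
step 3: x^-=[2.1588, -0.7414]  P^-=[0.9880 -0.2020; -0.2020 0.5711]  S=[1.4740 0.2432; 0.2432 0.8555]  K=[0.6537 -0.0985; -0.1503 0.6442]  nu=[-4.9508, 0.0770]  x^+=[-1.0851, 0.0523]  P^+=[0.3812 -0.1088; -0.1088 0.2299]
step 4: x^-=[-1.3457, 0.0616]  P^-=[0.9731 -0.1986; -0.1986 0.5684]  S=[1.4605 0.2419; 0.2419 0.8535]  K=[0.6498 -0.0977; -0.1491 0.6431]  nu=[4.7809, 1.0952]  x^+=[1.6541, 0.0531]  P^+=[0.3790 -0.1081; -0.1081 0.2294]
step 5: x^-=[2.0234, 0.0349]  P^-=[0.9693 -0.1976; -0.1976 0.5679]  S=[1.4572 0.2418; 0.2418 0.8533]  K=[0.6488 -0.0974; -0.1488 0.6429]  nu=[1.0482, -0.5715]  x^+=[2.7591, -0.4884]  P^+=[0.3784 -0.1079; -0.1079 0.2293]

K[0,1] = -0.0974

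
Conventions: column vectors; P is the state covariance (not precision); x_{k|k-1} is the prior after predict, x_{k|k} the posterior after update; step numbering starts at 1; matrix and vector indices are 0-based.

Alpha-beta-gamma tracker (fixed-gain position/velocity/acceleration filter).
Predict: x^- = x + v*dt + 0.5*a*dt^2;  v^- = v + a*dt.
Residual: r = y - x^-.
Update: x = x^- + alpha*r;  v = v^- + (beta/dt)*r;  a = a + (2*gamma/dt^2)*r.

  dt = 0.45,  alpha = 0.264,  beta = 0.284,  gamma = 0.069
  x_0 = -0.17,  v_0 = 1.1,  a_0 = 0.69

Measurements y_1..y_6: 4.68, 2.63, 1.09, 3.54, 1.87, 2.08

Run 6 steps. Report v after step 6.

v_post = -5.1317

step 1: x_pred=0.3949  r=4.2851  x^+=1.5261  v^+=4.1149  a^+=3.6102
step 2: x_pred=3.7434  r=-1.1134  x^+=3.4494  v^+=5.0368  a^+=2.8515
step 3: x_pred=6.0047  r=-4.9147  x^+=4.7072  v^+=3.2183  a^+=-0.4978
step 4: x_pred=6.1051  r=-2.5651  x^+=5.4279  v^+=1.3754  a^+=-2.2459
step 5: x_pred=5.8194  r=-3.9494  x^+=4.7768  v^+=-2.1278  a^+=-4.9373
step 6: x_pred=3.3194  r=-1.2394  x^+=2.9922  v^+=-5.1317  a^+=-5.7819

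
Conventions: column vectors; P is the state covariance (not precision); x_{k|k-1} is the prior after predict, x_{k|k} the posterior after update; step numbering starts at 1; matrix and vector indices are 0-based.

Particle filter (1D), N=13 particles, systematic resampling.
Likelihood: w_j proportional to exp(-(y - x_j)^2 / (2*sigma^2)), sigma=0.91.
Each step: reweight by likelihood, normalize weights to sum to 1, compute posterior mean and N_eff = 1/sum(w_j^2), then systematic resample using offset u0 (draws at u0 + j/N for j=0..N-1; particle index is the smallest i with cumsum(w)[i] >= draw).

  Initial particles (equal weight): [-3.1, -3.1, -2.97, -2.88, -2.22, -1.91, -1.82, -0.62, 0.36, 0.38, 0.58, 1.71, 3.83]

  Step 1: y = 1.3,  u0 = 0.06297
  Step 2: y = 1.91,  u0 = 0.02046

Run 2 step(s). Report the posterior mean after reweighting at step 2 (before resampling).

post_mean = 1.2231

step 1: w=[0.0000, 0.0000, 0.0000, 0.0000, 0.0002, 0.0007, 0.0009, 0.0365, 0.1985, 0.2030, 0.2474, 0.3057, 0.0071]  mean=0.8158  Neff=4.2259  idx=[8, 8, 8, 9, 9, 10, 10, 10, 10, 11, 11, 11, 11]
step 2: w=[0.0362, 0.0362, 0.0362, 0.0376, 0.0376, 0.0531, 0.0531, 0.0531, 0.0531, 0.1509, 0.1509, 0.1509, 0.1509]  mean=1.2231  Neff=9.1634  idx=[0, 2, 4, 6, 7, 9, 9, 10, 10, 11, 11, 12, 12]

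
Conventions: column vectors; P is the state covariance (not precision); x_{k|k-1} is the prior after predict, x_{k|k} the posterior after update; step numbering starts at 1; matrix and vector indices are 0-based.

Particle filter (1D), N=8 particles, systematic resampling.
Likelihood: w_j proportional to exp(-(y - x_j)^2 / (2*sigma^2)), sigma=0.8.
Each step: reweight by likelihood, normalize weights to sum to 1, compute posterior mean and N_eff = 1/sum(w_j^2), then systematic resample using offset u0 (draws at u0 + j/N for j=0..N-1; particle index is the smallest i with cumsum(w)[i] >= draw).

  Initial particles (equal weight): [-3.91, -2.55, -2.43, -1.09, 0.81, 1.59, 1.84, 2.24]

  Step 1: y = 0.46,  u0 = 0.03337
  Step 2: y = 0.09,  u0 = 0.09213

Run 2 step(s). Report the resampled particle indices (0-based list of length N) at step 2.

resampled_idx = [0, 1, 2, 2, 3, 4, 4, 6]

step 1: w=[0.0000, 0.0005, 0.0008, 0.0878, 0.5214, 0.2116, 0.1296, 0.0483]  mean=1.0063  Neff=2.9115  idx=[3, 4, 4, 4, 4, 5, 5, 6]
step 2: w=[0.0979, 0.1938, 0.1938, 0.1938, 0.1938, 0.0501, 0.0501, 0.0266]  mean=0.7295  Neff=6.0390  idx=[0, 1, 2, 2, 3, 4, 4, 6]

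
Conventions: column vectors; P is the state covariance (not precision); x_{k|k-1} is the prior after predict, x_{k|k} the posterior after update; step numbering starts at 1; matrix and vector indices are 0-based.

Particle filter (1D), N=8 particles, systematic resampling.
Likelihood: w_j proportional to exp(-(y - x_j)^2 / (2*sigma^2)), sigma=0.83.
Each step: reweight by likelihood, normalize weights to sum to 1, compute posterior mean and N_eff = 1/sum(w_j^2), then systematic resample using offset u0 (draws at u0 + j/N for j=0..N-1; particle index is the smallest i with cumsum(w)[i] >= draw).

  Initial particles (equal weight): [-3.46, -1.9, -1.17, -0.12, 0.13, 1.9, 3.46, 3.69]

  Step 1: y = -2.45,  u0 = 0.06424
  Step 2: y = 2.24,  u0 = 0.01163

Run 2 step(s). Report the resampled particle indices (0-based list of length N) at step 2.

resampled_idx = [3, 6, 6, 6, 6, 7, 7, 7]

step 1: w=[0.2959, 0.4982, 0.1889, 0.0121, 0.0049, 0.0000, 0.0000, 0.0000]  mean=-2.1922  Neff=2.6912  idx=[0, 0, 1, 1, 1, 1, 2, 2]
step 2: w=[0.0000, 0.0000, 0.0088, 0.0088, 0.0088, 0.0088, 0.4823, 0.4823]  mean=-1.1958  Neff=2.1477  idx=[3, 6, 6, 6, 6, 7, 7, 7]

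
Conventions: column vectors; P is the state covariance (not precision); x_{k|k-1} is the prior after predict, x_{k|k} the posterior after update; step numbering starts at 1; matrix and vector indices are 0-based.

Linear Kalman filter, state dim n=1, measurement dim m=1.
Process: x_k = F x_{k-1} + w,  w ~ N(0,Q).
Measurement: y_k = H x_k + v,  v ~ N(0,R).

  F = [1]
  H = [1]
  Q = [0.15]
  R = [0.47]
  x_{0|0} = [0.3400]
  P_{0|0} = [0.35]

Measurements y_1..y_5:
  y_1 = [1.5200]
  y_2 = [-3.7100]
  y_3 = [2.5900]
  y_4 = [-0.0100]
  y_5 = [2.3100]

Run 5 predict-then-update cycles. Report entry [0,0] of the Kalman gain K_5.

step 1: x^-=[0.3400]  P^-=[0.5000]  S=[0.9700]  K=[0.5155]  nu=[1.1800]  x^+=[0.9482]  P^+=[0.2423]
step 2: x^-=[0.9482]  P^-=[0.3923]  S=[0.8623]  K=[0.4549]  nu=[-4.6582]  x^+=[-1.1709]  P^+=[0.2138]
step 3: x^-=[-1.1709]  P^-=[0.3638]  S=[0.8338]  K=[0.4363]  nu=[3.7609]  x^+=[0.4701]  P^+=[0.2051]
step 4: x^-=[0.4701]  P^-=[0.3551]  S=[0.8251]  K=[0.4304]  nu=[-0.4801]  x^+=[0.2635]  P^+=[0.2023]
step 5: x^-=[0.2635]  P^-=[0.3523]  S=[0.8223]  K=[0.4284]  nu=[2.0465]  x^+=[1.1402]  P^+=[0.2014]

K[0,0] = 0.4284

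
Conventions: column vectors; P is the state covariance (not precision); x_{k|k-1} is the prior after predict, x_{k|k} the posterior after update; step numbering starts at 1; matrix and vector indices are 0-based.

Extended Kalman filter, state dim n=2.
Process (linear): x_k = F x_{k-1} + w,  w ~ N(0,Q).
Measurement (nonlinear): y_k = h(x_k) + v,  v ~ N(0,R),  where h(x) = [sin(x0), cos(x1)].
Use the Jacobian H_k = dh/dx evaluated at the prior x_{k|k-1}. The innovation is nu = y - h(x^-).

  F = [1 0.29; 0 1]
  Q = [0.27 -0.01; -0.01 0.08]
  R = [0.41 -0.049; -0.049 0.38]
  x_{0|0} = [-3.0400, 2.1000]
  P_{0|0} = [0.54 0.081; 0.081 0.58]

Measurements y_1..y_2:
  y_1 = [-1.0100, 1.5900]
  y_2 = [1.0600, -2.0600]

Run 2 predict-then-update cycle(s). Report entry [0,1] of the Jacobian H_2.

H_jac[0,1] = 0.0000

step 1: x^-=[-2.4310, 2.1000]  P^-=[0.9058 0.2392; 0.2392 0.6600]  H_jac=[-0.7580 0.0000; 0.0000 -0.8632]  S=[0.9304 0.1075; 0.1075 0.8718]  K=[-0.7208 -0.1480; -0.1211 -0.6386]  nu=[-0.3577, 2.0948]  x^+=[-2.4831, 0.8056]  P^+=[0.3803 0.0242; 0.0242 0.2742]
step 2: x^-=[-2.2495, 0.8056]  P^-=[0.6874 0.0937; 0.0937 0.3542]  H_jac=[-0.6278 0.0000; 0.0000 -0.7212]  S=[0.6809 -0.0066; -0.0066 0.5643]  K=[-0.6350 -0.1272; -0.0908 -0.4538]  nu=[1.8384, -2.7527]  x^+=[-3.0667, 1.8879]  P^+=[0.4048 0.0239; 0.0239 0.2329]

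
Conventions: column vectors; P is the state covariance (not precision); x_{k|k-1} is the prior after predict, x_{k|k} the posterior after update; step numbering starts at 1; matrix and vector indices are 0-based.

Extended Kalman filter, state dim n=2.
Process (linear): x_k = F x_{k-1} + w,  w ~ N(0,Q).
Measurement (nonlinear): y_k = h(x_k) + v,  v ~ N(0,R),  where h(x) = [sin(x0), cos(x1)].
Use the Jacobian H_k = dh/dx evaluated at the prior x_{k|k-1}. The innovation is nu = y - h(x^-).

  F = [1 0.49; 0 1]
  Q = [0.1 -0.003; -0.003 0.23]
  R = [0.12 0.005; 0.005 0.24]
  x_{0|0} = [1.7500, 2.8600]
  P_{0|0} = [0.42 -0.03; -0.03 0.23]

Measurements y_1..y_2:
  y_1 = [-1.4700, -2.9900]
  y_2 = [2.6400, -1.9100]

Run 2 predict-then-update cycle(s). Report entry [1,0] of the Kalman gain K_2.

step 1: x^-=[3.1514, 2.8600]  P^-=[0.5458 0.0797; 0.0797 0.4600]  H_jac=[-1.0000 0.0000; 0.0000 -0.2779]  S=[0.6658 0.0271; 0.0271 0.2755]  K=[-0.8198 0.0004; -0.1012 -0.4540]  nu=[-1.4602, -2.0294]  x^+=[4.3477, 3.9291]  P^+=[0.0984 0.0144; 0.0144 0.3939]
step 2: x^-=[6.2729, 3.9291]  P^-=[0.3071 0.2044; 0.2044 0.6239]  H_jac=[0.9999 0.0000; 0.0000 0.7086]  S=[0.4271 0.1498; 0.1498 0.5532]  K=[0.6930 0.0741; 0.2191 0.7397]  nu=[2.6503, -1.2044]  x^+=[8.0204, 3.6189]  P^+=[0.0835 0.0300; 0.0300 0.2521]

K[1,0] = 0.2191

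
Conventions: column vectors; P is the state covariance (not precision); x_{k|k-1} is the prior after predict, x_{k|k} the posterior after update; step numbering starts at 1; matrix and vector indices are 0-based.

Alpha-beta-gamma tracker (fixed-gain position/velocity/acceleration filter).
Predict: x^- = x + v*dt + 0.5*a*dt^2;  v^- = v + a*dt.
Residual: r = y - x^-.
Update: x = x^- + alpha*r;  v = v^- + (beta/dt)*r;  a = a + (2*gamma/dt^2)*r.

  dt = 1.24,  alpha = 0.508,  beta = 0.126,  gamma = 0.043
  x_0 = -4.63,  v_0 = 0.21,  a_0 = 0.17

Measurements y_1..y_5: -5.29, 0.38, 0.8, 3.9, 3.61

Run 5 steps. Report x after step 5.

step 1: x_pred=-4.2389  r=-1.0511  x^+=-4.7729  v^+=0.3140  a^+=0.1112
step 2: x_pred=-4.2980  r=4.6780  x^+=-1.9216  v^+=0.9272  a^+=0.3729
step 3: x_pred=-0.4851  r=1.2851  x^+=0.1677  v^+=1.5202  a^+=0.4447
step 4: x_pred=2.3946  r=1.5054  x^+=3.1594  v^+=2.2246  a^+=0.5289
step 5: x_pred=6.3245  r=-2.7145  x^+=4.9455  v^+=2.6047  a^+=0.3771

x_post = 4.9455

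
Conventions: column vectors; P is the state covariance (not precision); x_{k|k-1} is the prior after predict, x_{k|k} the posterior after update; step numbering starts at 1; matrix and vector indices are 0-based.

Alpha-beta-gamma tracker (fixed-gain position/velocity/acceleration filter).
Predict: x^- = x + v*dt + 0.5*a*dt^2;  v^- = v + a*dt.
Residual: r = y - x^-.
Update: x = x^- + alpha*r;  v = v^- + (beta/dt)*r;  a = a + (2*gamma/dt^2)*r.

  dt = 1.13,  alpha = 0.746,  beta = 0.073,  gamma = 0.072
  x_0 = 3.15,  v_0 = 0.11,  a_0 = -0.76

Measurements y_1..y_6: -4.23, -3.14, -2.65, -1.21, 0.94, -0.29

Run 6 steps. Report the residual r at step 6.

step 1: x_pred=2.7891  r=-7.0191  x^+=-2.4472  v^+=-1.2022  a^+=-1.5516
step 2: x_pred=-4.7963  r=1.6563  x^+=-3.5607  v^+=-2.8485  a^+=-1.3648
step 3: x_pred=-7.6509  r=5.0009  x^+=-3.9202  v^+=-4.0676  a^+=-0.8008
step 4: x_pred=-9.0279  r=7.8179  x^+=-3.1958  v^+=-4.4675  a^+=0.0808
step 5: x_pred=-8.1924  r=9.1324  x^+=-1.3796  v^+=-3.7862  a^+=1.1107
step 6: x_pred=-4.9489  r=4.6589  x^+=-1.4734  v^+=-2.2301  a^+=1.6361

resid = 4.6589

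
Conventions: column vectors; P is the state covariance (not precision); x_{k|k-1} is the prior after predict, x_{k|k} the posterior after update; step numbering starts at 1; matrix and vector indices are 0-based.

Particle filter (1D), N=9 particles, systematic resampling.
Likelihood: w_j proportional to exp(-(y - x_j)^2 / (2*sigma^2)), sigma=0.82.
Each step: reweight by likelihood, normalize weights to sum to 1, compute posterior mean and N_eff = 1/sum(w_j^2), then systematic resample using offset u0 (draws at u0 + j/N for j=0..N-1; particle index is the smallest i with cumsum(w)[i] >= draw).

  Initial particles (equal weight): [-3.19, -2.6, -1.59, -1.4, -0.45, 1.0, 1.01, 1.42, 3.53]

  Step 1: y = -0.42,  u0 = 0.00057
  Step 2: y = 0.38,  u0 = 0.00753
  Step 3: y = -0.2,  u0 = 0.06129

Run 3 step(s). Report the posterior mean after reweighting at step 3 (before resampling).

step 1: w=[0.0014, 0.0121, 0.1502, 0.2036, 0.4155, 0.0928, 0.0909, 0.0335, 0.0000]  mean=-0.5145  Neff=3.9252  idx=[0, 2, 3, 3, 4, 4, 4, 4, 6]
step 2: w=[0.0000, 0.0165, 0.0280, 0.0280, 0.1769, 0.1769, 0.1769, 0.1769, 0.2198]  mean=-0.2011  Neff=5.7023  idx=[1, 4, 4, 5, 6, 6, 7, 8, 8]
step 3: w=[0.0358, 0.1438, 0.1438, 0.1438, 0.1438, 0.1438, 0.1438, 0.0507, 0.0507]  mean=-0.3427  Neff=7.6636  idx=[1, 1, 2, 3, 4, 5, 5, 6, 8]

post_mean = -0.3427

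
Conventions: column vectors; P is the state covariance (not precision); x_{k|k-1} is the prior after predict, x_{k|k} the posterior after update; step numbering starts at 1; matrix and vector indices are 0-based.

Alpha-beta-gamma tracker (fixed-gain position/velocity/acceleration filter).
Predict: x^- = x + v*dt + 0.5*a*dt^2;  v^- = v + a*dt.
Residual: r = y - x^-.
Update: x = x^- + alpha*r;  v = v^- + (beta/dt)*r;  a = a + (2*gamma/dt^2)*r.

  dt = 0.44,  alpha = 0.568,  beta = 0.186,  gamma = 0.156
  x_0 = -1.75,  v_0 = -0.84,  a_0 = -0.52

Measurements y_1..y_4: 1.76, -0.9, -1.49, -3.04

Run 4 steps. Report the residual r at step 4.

resid = -3.6995

step 1: x_pred=-2.1699  r=3.9299  x^+=0.0623  v^+=0.5925  a^+=5.8134
step 2: x_pred=0.8857  r=-1.7857  x^+=-0.1286  v^+=2.3955  a^+=2.9356
step 3: x_pred=1.2096  r=-2.6996  x^+=-0.3238  v^+=2.5460  a^+=-1.4150
step 4: x_pred=0.6595  r=-3.6995  x^+=-1.4418  v^+=0.3595  a^+=-7.3770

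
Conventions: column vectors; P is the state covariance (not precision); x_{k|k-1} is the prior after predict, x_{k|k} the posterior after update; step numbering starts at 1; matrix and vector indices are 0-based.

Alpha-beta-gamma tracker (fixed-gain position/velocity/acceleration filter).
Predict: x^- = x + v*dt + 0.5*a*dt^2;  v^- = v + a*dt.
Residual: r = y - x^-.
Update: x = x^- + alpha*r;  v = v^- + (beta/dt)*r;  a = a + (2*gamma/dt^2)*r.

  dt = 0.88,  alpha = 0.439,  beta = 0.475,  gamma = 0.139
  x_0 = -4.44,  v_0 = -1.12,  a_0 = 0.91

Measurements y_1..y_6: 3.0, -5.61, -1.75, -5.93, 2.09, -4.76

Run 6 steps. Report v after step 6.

step 1: x_pred=-5.0732  r=8.0732  x^+=-1.5291  v^+=4.0385  a^+=3.8082
step 2: x_pred=3.4993  r=-9.1093  x^+=-0.4997  v^+=2.4728  a^+=0.5381
step 3: x_pred=1.8847  r=-3.6347  x^+=0.2891  v^+=0.9843  a^+=-0.7668
step 4: x_pred=0.8584  r=-6.7884  x^+=-2.1217  v^+=-3.3546  a^+=-3.2037
step 5: x_pred=-6.3142  r=8.4042  x^+=-2.6248  v^+=-1.6375  a^+=-0.1867
step 6: x_pred=-4.1380  r=-0.6220  x^+=-4.4111  v^+=-2.1375  a^+=-0.4100

v_post = -2.1375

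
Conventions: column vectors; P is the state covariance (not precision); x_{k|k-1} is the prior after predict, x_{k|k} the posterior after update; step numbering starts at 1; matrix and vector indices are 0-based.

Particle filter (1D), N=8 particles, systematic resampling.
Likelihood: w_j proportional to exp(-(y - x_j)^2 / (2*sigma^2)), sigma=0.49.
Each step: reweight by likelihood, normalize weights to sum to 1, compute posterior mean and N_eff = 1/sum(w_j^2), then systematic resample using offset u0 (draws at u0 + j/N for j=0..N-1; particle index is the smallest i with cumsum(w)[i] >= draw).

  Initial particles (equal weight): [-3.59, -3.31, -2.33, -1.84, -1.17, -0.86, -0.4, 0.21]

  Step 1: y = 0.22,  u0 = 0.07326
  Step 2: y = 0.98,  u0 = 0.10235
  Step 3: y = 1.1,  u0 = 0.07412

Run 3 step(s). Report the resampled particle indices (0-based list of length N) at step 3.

resampled_idx = [0, 1, 2, 3, 4, 5, 6, 7]

step 1: w=[0.0000, 0.0000, 0.0000, 0.0001, 0.0115, 0.0567, 0.2888, 0.6429]  mean=-0.0429  Neff=1.9996  idx=[6, 6, 6, 7, 7, 7, 7, 7]
step 2: w=[0.0125, 0.0125, 0.0125, 0.1925, 0.1925, 0.1925, 0.1925, 0.1925]  mean=0.1871  Neff=5.3848  idx=[3, 3, 4, 5, 5, 6, 7, 7]
step 3: w=[0.1250, 0.1250, 0.1250, 0.1250, 0.1250, 0.1250, 0.1250, 0.1250]  mean=0.2100  Neff=8.0000  idx=[0, 1, 2, 3, 4, 5, 6, 7]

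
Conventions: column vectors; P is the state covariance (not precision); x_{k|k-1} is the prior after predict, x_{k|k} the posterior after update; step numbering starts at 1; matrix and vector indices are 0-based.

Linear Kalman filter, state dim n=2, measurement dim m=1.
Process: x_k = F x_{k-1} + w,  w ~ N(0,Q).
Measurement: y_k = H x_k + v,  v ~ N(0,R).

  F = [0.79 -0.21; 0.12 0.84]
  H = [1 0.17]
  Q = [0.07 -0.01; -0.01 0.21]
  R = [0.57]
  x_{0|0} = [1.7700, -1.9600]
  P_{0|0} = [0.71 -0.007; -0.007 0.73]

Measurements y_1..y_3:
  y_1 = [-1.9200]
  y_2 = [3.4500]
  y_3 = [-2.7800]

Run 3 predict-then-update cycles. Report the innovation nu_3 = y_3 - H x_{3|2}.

innov = [-4.1260]

step 1: x^-=[1.8099, -1.4340]  P^-=[0.5476 -0.0759; -0.0759 0.7339]  S=[1.1130]  K=[0.4804; 0.0439]  nu=[-3.4861]  x^+=[0.1351, -1.5869]  P^+=[0.2907 -0.0994; -0.0994 0.7318]
step 2: x^-=[0.4400, -1.3168]  P^-=[0.3167 -0.1750; -0.1750 0.7105]  S=[0.8477]  K=[0.3385; -0.0639]  nu=[3.2339]  x^+=[1.5346, -1.5235]  P^+=[0.2196 -0.1566; -0.1566 0.7070]
step 3: x^-=[1.5323, -1.0956]  P^-=[0.2902 -0.2139; -0.2139 0.6805]  S=[0.8071]  K=[0.3145; -0.1217]  nu=[-4.1260]  x^+=[0.2348, -0.5935]  P^+=[0.2104 -0.1830; -0.1830 0.6685]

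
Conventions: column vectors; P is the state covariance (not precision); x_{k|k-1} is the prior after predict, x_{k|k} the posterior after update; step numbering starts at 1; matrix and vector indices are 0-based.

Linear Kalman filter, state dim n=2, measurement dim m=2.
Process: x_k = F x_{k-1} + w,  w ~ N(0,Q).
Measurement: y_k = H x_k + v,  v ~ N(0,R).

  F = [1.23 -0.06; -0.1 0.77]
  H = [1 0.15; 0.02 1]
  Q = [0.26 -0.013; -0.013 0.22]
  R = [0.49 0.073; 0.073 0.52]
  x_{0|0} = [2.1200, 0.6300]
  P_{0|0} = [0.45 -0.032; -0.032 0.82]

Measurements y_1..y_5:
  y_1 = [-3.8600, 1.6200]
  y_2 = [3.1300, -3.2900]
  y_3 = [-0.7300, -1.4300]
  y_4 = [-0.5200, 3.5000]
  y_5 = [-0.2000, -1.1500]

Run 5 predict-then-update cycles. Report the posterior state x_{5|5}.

x_post = [-0.2378, -0.0043]

step 1: x^-=[2.5698, 0.2731]  P^-=[0.9485 -0.1367; -0.1367 0.7156]  S=[1.4136 0.0622; 0.0622 1.2305]  K=[0.6622 -0.1292; -0.0464 0.5817]  nu=[-6.4708, 1.2955]  x^+=[-1.8822, 1.3267]  P^+=[0.3188 -0.0252; -0.0252 0.2996]
step 2: x^-=[-2.3947, 1.2098]  P^-=[0.7471 -0.0901; -0.0901 0.4047]  S=[1.2192 0.0583; 0.0583 0.9214]  K=[0.6075 -0.1200; -0.0451 0.4401]  nu=[5.3432, -4.4519]  x^+=[1.3852, -0.9907]  P^+=[0.2925 -0.0239; -0.0239 0.2260]
step 3: x^-=[1.7632, -0.9014]  P^-=[0.7068 -0.0822; -0.0822 0.3606]  S=[1.1803 0.0588; 0.0588 0.8776]  K=[0.5943 -0.1174; -0.0443 0.4120]  nu=[-2.3580, -0.5639]  x^+=[0.4281, -1.0292]  P^+=[0.2861 -0.0234; -0.0234 0.2115]
step 4: x^-=[0.5883, -0.8353]  P^-=[0.6971 -0.0802; -0.0802 0.3518]  S=[1.1709 0.0592; 0.0592 0.8689]  K=[0.5909 -0.1166; -0.0440 0.4061]  nu=[-0.9830, 4.3235]  x^+=[-0.4966, 0.9636]  P^+=[0.2845 -0.0232; -0.0232 0.2084]
step 5: x^-=[-0.6687, 0.7917]  P^-=[0.6946 -0.0797; -0.0797 0.3500]  S=[1.1686 0.0594; 0.0594 0.8671]  K=[0.5901 -0.1164; -0.0439 0.4048]  nu=[0.3499, -1.9283]  x^+=[-0.2378, -0.0043]  P^+=[0.2841 -0.0231; -0.0231 0.2078]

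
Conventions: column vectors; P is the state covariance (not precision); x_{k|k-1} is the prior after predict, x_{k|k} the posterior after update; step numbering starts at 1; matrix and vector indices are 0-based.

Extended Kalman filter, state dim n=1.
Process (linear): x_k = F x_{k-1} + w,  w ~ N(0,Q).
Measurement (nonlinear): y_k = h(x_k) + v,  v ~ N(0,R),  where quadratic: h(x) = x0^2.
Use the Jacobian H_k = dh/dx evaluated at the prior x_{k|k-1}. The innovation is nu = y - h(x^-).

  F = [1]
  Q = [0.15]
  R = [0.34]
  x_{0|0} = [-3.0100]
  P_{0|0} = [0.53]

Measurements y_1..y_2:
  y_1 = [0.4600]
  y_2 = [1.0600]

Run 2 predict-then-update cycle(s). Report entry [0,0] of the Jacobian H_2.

step 1: x^-=[-3.0100]  P^-=[0.6800]  H_jac=[-6.0200]  S=[24.9835]  K=[-0.1639]  nu=[-8.6001]  x^+=[-1.6009]  P^+=[0.0093]
step 2: x^-=[-1.6009]  P^-=[0.1593]  H_jac=[-3.2017]  S=[1.9725]  K=[-0.2585]  nu=[-1.5027]  x^+=[-1.2124]  P^+=[0.0275]

H_jac[0,0] = -3.2017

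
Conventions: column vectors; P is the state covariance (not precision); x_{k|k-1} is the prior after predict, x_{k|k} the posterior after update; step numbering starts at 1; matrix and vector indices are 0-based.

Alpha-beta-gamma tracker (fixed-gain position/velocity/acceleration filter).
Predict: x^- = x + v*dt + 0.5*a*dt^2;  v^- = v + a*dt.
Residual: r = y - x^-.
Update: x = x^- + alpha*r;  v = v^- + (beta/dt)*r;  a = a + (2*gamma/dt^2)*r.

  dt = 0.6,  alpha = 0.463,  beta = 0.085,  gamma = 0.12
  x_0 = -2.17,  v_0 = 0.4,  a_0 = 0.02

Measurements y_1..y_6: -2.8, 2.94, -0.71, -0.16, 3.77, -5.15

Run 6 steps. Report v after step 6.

step 1: x_pred=-1.9264  r=-0.8736  x^+=-2.3309  v^+=0.2882  a^+=-0.5624
step 2: x_pred=-2.2592  r=5.1992  x^+=0.1480  v^+=0.6873  a^+=2.9037
step 3: x_pred=1.0831  r=-1.7931  x^+=0.2529  v^+=2.1755  a^+=1.7083
step 4: x_pred=1.8657  r=-2.0257  x^+=0.9278  v^+=2.9135  a^+=0.3578
step 5: x_pred=2.7403  r=1.0297  x^+=3.2171  v^+=3.2741  a^+=1.0442
step 6: x_pred=5.3695  r=-10.5195  x^+=0.4990  v^+=2.4104  a^+=-5.9688

v_post = 2.4104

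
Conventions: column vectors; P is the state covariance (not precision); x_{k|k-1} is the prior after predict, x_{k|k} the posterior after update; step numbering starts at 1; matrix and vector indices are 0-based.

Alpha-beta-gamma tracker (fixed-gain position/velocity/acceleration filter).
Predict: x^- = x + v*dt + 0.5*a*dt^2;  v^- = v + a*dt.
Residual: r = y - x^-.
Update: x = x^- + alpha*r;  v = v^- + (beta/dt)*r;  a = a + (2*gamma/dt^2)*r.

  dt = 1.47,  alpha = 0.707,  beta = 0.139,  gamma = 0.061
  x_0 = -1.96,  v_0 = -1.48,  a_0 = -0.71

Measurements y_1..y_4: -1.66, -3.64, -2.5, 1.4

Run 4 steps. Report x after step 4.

x_post = -1.4411

step 1: x_pred=-4.9027  r=3.2427  x^+=-2.6101  v^+=-2.2171  a^+=-0.5269
step 2: x_pred=-6.4385  r=2.7985  x^+=-4.4600  v^+=-2.7270  a^+=-0.3689
step 3: x_pred=-8.8673  r=6.3673  x^+=-4.3656  v^+=-2.6673  a^+=-0.0094
step 4: x_pred=-8.2967  r=9.6967  x^+=-1.4411  v^+=-1.7642  a^+=0.5380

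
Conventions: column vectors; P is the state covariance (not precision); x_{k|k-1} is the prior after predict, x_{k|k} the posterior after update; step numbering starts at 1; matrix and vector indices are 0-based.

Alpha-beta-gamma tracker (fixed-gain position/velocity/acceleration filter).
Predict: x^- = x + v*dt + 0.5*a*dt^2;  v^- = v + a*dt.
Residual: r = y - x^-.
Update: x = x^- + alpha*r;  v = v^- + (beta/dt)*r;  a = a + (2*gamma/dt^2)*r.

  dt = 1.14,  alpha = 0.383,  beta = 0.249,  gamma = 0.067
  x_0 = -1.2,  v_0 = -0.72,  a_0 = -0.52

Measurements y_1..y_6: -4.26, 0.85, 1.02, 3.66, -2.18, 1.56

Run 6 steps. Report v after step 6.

step 1: x_pred=-2.3587  r=-1.9013  x^+=-3.0869  v^+=-1.7281  a^+=-0.7160
step 2: x_pred=-5.5222  r=6.3722  x^+=-3.0816  v^+=-1.1525  a^+=-0.0590
step 3: x_pred=-4.4339  r=5.4539  x^+=-2.3451  v^+=-0.0286  a^+=0.5033
step 4: x_pred=-2.0506  r=5.7106  x^+=0.1366  v^+=1.7925  a^+=1.0921
step 5: x_pred=2.8897  r=-5.0697  x^+=0.9480  v^+=1.9302  a^+=0.5694
step 6: x_pred=3.5185  r=-1.9585  x^+=2.7684  v^+=2.1516  a^+=0.3675

v_post = 2.1516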